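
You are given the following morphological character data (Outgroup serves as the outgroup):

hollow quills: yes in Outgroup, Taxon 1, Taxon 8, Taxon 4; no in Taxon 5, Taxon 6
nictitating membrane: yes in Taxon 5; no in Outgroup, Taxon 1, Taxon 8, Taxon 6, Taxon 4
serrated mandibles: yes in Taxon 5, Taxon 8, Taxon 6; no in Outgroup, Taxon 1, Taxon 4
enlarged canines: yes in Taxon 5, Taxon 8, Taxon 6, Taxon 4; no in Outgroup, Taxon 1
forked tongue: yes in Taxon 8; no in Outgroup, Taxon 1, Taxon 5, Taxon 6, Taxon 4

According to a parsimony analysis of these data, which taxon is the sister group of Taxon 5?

Taxon 6

Character polarity is set by the outgroup: the derived state is whichever differs from the outgroup's state, so for hollow quills the derived state is 'no', and for the remaining characters it is 'yes'.
hollow quills (derived state 'no') is shared by Taxon 5 and Taxon 6 — a synapomorphy uniting that clade.
nictitating membrane: derived state 'yes' in Taxon 5 only — an autapomorphy, so it tells us nothing about relationships among taxa.
Only Taxon 5, Taxon 6, and Taxon 8 show the derived state 'yes' for serrated mandibles, supporting them as a clade.
Only Taxon 4, Taxon 5, Taxon 6, and Taxon 8 show the derived state 'yes' for enlarged canines, supporting them as a clade.
forked tongue (derived state 'yes') is unique to Taxon 8 (autapomorphy; uninformative for grouping).
Most parsimonious ingroup topology: (Taxon 1,(((Taxon 5,Taxon 6),Taxon 8),Taxon 4)).
Taxon 5 and Taxon 6 form a cherry on this tree, so they are sister taxa.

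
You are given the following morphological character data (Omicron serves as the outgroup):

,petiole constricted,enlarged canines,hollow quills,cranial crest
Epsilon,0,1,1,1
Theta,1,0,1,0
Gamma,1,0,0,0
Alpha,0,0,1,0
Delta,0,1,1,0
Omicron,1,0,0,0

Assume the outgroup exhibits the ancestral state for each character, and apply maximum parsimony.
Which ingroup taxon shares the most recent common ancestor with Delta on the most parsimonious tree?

Epsilon

Character polarity is set by the outgroup: the derived state is whichever differs from the outgroup's state, so for petiole constricted the derived state is '0', and for the remaining characters it is '1'.
Only Alpha, Delta, and Epsilon show the derived state '0' for petiole constricted, supporting them as a clade.
Only Delta and Epsilon show the derived state '1' for enlarged canines, supporting them as a clade.
hollow quills (derived state '1') is shared by Alpha, Delta, Epsilon, and Theta — a synapomorphy uniting that clade.
cranial crest (derived state '1') is unique to Epsilon (autapomorphy; uninformative for grouping).
Most parsimonious ingroup topology: (Gamma,((Alpha,(Epsilon,Delta)),Theta)).
Delta and Epsilon form a cherry on this tree, so they are sister taxa.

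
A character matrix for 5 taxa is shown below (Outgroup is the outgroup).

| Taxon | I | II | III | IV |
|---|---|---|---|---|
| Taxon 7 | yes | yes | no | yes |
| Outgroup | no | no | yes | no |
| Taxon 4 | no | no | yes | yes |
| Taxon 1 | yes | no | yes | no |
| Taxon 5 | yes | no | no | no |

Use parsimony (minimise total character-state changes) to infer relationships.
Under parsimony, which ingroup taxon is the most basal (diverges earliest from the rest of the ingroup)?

Taxon 4

Character polarity is set by the outgroup: the derived state is whichever differs from the outgroup's state, so for III the derived state is 'no', and for the remaining characters it is 'yes'.
I: derived state 'yes' in Taxon 1, Taxon 5, and Taxon 7 only — synapomorphy for {Taxon 1, Taxon 5, Taxon 7}.
II (derived state 'yes') is unique to Taxon 7 (autapomorphy; uninformative for grouping).
Only Taxon 5 and Taxon 7 show the derived state 'no' for III, supporting them as a clade.
IV groups Taxon 4 and Taxon 7, which is incompatible with the clades supported by the remaining characters; treating it as convergent (homoplasy) costs fewer steps than any alternative tree.
Most parsimonious ingroup topology: (((Taxon 7,Taxon 5),Taxon 1),Taxon 4).
Taxon 4 is sister to the clade containing all other ingroup taxa, so it is the earliest-diverging (most basal) ingroup lineage.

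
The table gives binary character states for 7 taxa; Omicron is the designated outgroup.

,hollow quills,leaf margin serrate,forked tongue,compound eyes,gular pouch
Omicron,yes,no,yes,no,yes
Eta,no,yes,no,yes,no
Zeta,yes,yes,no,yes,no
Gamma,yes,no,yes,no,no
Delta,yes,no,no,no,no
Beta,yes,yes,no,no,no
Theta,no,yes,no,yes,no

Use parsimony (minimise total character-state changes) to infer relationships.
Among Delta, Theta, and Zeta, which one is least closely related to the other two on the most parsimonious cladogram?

Character polarity is set by the outgroup: the derived state is whichever differs from the outgroup's state, so for hollow quills, forked tongue, gular pouch the derived state is 'no', and for the remaining characters it is 'yes'.
hollow quills (derived state 'no') is shared by Eta and Theta — a synapomorphy uniting that clade.
Only Beta, Eta, Theta, and Zeta show the derived state 'yes' for leaf margin serrate, supporting them as a clade.
Only Beta, Delta, Eta, Theta, and Zeta show the derived state 'no' for forked tongue, supporting them as a clade.
compound eyes (derived state 'yes') is shared by Eta, Theta, and Zeta — a synapomorphy uniting that clade.
gular pouch (derived state 'no') is shared by all ingroup taxa — unites the whole ingroup.
Most parsimonious ingroup topology: (((((Eta,Theta),Zeta),Beta),Delta),Gamma).
Theta and Zeta share a more recent common ancestor with each other than either does with Delta, so Delta is the least closely related of the three.

Delta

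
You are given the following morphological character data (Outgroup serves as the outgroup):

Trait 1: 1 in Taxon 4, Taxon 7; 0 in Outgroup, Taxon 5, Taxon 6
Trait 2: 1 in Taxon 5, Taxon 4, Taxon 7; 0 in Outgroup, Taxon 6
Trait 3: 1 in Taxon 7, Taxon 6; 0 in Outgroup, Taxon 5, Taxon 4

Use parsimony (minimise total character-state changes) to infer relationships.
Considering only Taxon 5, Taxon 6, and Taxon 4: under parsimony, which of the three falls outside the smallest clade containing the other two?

The outgroup has state '0' for every character, so '1' is the derived state throughout.
Only Taxon 4 and Taxon 7 show the derived state '1' for Trait 1, supporting them as a clade.
Trait 2: derived state '1' in Taxon 4, Taxon 5, and Taxon 7 only — synapomorphy for {Taxon 4, Taxon 5, Taxon 7}.
Trait 3 (state '1') occurs in Taxon 6 and Taxon 7 but conflicts with the nesting implied by the other characters — most parsimoniously interpreted as homoplasy.
Most parsimonious ingroup topology: ((Taxon 5,(Taxon 4,Taxon 7)),Taxon 6).
Taxon 4 and Taxon 5 share a more recent common ancestor with each other than either does with Taxon 6, so Taxon 6 is the least closely related of the three.

Taxon 6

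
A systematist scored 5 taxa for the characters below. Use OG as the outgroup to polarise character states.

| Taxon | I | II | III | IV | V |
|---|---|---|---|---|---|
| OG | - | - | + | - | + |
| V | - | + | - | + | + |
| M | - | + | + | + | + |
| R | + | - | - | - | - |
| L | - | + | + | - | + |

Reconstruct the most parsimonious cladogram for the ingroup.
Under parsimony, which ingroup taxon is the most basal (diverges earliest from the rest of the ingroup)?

R

Character polarity is set by the outgroup: the derived state is whichever differs from the outgroup's state, so for III, V the derived state is '-', and for the remaining characters it is '+'.
I: derived state '+' in R only — an autapomorphy, so it tells us nothing about relationships among taxa.
Only L, M, and V show the derived state '+' for II, supporting them as a clade.
III (state '-') occurs in R and V but conflicts with the nesting implied by the other characters — most parsimoniously interpreted as homoplasy.
IV (derived state '+') is shared by M and V — a synapomorphy uniting that clade.
V (derived state '-') is unique to R (autapomorphy; uninformative for grouping).
Most parsimonious ingroup topology: (((V,M),L),R).
R is sister to the clade containing all other ingroup taxa, so it is the earliest-diverging (most basal) ingroup lineage.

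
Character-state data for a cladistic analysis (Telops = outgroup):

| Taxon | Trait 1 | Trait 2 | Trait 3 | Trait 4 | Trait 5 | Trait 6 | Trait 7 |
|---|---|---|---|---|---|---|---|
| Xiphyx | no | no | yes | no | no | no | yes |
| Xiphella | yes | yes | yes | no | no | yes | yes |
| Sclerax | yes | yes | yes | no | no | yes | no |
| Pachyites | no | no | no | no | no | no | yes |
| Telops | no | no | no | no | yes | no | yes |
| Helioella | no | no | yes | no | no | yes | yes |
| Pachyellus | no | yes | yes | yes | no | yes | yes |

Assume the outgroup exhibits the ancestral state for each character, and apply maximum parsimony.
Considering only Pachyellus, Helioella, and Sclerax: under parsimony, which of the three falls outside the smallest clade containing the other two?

Character polarity is set by the outgroup: the derived state is whichever differs from the outgroup's state, so for Trait 5, Trait 7 the derived state is 'no', and for the remaining characters it is 'yes'.
Trait 1 (derived state 'yes') is shared by Sclerax and Xiphella — a synapomorphy uniting that clade.
Trait 2 (derived state 'yes') is shared by Pachyellus, Sclerax, and Xiphella — a synapomorphy uniting that clade.
Trait 3 (derived state 'yes') is shared by Helioella, Pachyellus, Sclerax, Xiphella, and Xiphyx — a synapomorphy uniting that clade.
Trait 4 (derived state 'yes') is unique to Pachyellus (autapomorphy; uninformative for grouping).
All ingroup taxa share the derived state 'no' for Trait 5; it defines the ingroup but does not resolve relationships within it.
Trait 6 (derived state 'yes') is shared by Helioella, Pachyellus, Sclerax, and Xiphella — a synapomorphy uniting that clade.
Trait 7 (derived state 'no') is unique to Sclerax (autapomorphy; uninformative for grouping).
Most parsimonious ingroup topology: (Pachyites,(((Pachyellus,(Sclerax,Xiphella)),Helioella),Xiphyx)).
Pachyellus and Sclerax share a more recent common ancestor with each other than either does with Helioella, so Helioella is the least closely related of the three.

Helioella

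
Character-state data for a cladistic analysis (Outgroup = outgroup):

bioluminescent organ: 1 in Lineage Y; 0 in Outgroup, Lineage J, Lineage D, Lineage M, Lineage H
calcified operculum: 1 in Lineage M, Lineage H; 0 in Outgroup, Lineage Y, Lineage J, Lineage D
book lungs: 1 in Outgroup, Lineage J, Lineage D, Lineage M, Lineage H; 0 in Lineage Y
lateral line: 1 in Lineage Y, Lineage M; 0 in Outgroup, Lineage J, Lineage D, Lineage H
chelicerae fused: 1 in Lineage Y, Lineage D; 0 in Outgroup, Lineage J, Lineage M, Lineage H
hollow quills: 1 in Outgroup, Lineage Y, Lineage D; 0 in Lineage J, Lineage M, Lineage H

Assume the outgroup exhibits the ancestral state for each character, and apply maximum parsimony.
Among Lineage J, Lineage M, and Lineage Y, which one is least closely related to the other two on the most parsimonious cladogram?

Lineage Y

Character polarity is set by the outgroup: the derived state is whichever differs from the outgroup's state, so for book lungs, hollow quills the derived state is '0', and for the remaining characters it is '1'.
bioluminescent organ (derived state '1') is unique to Lineage Y (autapomorphy; uninformative for grouping).
calcified operculum (derived state '1') is shared by Lineage H and Lineage M — a synapomorphy uniting that clade.
book lungs (derived state '0') is unique to Lineage Y (autapomorphy; uninformative for grouping).
lateral line groups Lineage M and Lineage Y, which is incompatible with the clades supported by the remaining characters; treating it as convergent (homoplasy) costs fewer steps than any alternative tree.
chelicerae fused: derived state '1' in Lineage D and Lineage Y only — synapomorphy for {Lineage D, Lineage Y}.
hollow quills (derived state '0') is shared by Lineage H, Lineage J, and Lineage M — a synapomorphy uniting that clade.
Most parsimonious ingroup topology: ((Lineage Y,Lineage D),(Lineage J,(Lineage M,Lineage H))).
Lineage M and Lineage J share a more recent common ancestor with each other than either does with Lineage Y, so Lineage Y is the least closely related of the three.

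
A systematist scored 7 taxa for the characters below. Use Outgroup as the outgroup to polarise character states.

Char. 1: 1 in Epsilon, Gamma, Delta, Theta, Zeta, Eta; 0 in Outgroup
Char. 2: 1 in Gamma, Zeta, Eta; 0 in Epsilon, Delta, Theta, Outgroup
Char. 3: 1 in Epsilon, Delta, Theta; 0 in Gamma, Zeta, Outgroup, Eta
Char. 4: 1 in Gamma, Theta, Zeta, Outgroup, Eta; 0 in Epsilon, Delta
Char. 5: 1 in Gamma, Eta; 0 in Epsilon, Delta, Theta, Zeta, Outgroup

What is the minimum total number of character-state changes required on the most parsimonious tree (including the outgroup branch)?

5

Character polarity is set by the outgroup: the derived state is whichever differs from the outgroup's state, so for Char. 4 the derived state is '0', and for the remaining characters it is '1'.
All ingroup taxa share the derived state '1' for Char. 1; it defines the ingroup but does not resolve relationships within it.
Only Eta, Gamma, and Zeta show the derived state '1' for Char. 2, supporting them as a clade.
Char. 3: derived state '1' in Delta, Epsilon, and Theta only — synapomorphy for {Delta, Epsilon, Theta}.
Only Delta and Epsilon show the derived state '0' for Char. 4, supporting them as a clade.
Char. 5 (derived state '1') is shared by Eta and Gamma — a synapomorphy uniting that clade.
Most parsimonious ingroup topology: (((Epsilon,Delta),Theta),(Zeta,(Eta,Gamma))).
Changes per character on this tree: Char. 1: 1; Char. 2: 1; Char. 3: 1; Char. 4: 1; Char. 5: 1.
Total = 5.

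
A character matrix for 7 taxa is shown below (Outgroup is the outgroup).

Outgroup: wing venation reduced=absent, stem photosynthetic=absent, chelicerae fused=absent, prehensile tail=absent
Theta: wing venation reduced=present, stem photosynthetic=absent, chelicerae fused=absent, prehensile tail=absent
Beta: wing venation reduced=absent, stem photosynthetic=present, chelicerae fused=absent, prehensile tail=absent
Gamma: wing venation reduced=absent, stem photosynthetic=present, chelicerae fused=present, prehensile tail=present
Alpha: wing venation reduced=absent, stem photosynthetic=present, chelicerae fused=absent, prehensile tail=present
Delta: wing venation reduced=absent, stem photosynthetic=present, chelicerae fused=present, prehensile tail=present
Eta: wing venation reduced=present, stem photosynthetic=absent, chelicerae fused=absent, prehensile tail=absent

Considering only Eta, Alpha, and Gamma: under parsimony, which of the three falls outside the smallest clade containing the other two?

The outgroup has state 'absent' for every character, so 'present' is the derived state throughout.
Only Eta and Theta show the derived state 'present' for wing venation reduced, supporting them as a clade.
stem photosynthetic (derived state 'present') is shared by Alpha, Beta, Delta, and Gamma — a synapomorphy uniting that clade.
chelicerae fused (derived state 'present') is shared by Delta and Gamma — a synapomorphy uniting that clade.
Only Alpha, Delta, and Gamma show the derived state 'present' for prehensile tail, supporting them as a clade.
Most parsimonious ingroup topology: (((Alpha,(Gamma,Delta)),Beta),(Eta,Theta)).
Gamma and Alpha share a more recent common ancestor with each other than either does with Eta, so Eta is the least closely related of the three.

Eta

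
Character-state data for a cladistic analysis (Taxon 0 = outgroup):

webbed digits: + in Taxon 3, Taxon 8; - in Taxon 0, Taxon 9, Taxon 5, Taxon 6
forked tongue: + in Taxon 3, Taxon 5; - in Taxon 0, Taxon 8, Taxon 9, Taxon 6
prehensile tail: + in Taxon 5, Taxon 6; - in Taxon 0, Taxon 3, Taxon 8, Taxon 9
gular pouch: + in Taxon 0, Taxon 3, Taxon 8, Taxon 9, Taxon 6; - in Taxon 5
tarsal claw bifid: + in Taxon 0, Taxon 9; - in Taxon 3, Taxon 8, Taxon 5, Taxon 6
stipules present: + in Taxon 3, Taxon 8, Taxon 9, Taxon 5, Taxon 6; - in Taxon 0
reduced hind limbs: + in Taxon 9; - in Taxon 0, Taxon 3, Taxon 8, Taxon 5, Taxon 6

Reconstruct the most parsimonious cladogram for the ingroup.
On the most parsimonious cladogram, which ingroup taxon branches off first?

Taxon 9

Character polarity is set by the outgroup: the derived state is whichever differs from the outgroup's state, so for gular pouch, tarsal claw bifid the derived state is '-', and for the remaining characters it is '+'.
Only Taxon 3 and Taxon 8 show the derived state '+' for webbed digits, supporting them as a clade.
forked tongue (state '+') occurs in Taxon 3 and Taxon 5 but conflicts with the nesting implied by the other characters — most parsimoniously interpreted as homoplasy.
prehensile tail: derived state '+' in Taxon 5 and Taxon 6 only — synapomorphy for {Taxon 5, Taxon 6}.
gular pouch: derived state '-' in Taxon 5 only — an autapomorphy, so it tells us nothing about relationships among taxa.
Only Taxon 3, Taxon 5, Taxon 6, and Taxon 8 show the derived state '-' for tarsal claw bifid, supporting them as a clade.
All ingroup taxa share the derived state '+' for stipules present; it defines the ingroup but does not resolve relationships within it.
reduced hind limbs: derived state '+' in Taxon 9 only — an autapomorphy, so it tells us nothing about relationships among taxa.
Most parsimonious ingroup topology: (((Taxon 3,Taxon 8),(Taxon 5,Taxon 6)),Taxon 9).
Taxon 9 is sister to the clade containing all other ingroup taxa, so it is the earliest-diverging (most basal) ingroup lineage.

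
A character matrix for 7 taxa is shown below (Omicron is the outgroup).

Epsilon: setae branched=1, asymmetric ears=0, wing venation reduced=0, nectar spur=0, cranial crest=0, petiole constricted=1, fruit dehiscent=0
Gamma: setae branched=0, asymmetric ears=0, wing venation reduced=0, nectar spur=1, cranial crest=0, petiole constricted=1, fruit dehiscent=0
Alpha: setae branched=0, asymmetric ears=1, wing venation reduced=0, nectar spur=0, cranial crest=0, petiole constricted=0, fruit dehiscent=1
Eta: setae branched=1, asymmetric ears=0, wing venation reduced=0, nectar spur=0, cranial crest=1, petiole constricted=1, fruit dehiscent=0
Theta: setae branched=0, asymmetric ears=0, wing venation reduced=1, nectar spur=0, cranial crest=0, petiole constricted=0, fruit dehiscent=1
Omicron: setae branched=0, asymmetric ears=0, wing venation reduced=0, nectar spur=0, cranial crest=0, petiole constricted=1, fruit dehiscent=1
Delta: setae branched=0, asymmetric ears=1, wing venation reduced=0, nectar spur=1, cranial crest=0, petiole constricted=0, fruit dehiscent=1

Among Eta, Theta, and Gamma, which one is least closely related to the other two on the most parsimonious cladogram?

Theta

Character polarity is set by the outgroup: the derived state is whichever differs from the outgroup's state, so for petiole constricted, fruit dehiscent the derived state is '0', and for the remaining characters it is '1'.
setae branched (derived state '1') is shared by Epsilon and Eta — a synapomorphy uniting that clade.
asymmetric ears (derived state '1') is shared by Alpha and Delta — a synapomorphy uniting that clade.
wing venation reduced (derived state '1') is unique to Theta (autapomorphy; uninformative for grouping).
nectar spur groups Delta and Gamma, which is incompatible with the clades supported by the remaining characters; treating it as convergent (homoplasy) costs fewer steps than any alternative tree.
cranial crest (derived state '1') is unique to Eta (autapomorphy; uninformative for grouping).
petiole constricted (derived state '0') is shared by Alpha, Delta, and Theta — a synapomorphy uniting that clade.
fruit dehiscent: derived state '0' in Epsilon, Eta, and Gamma only — synapomorphy for {Epsilon, Eta, Gamma}.
Most parsimonious ingroup topology: ((Gamma,(Epsilon,Eta)),((Alpha,Delta),Theta)).
Gamma and Eta share a more recent common ancestor with each other than either does with Theta, so Theta is the least closely related of the three.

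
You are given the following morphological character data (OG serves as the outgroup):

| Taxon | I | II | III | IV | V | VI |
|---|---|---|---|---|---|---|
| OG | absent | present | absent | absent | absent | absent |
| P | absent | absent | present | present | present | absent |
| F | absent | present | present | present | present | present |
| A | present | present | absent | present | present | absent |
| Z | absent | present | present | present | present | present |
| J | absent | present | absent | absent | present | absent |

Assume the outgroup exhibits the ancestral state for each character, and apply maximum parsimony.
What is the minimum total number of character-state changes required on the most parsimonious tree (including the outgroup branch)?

Character polarity is set by the outgroup: the derived state is whichever differs from the outgroup's state, so for II the derived state is 'absent', and for the remaining characters it is 'present'.
I: derived state 'present' in A only — an autapomorphy, so it tells us nothing about relationships among taxa.
II: derived state 'absent' in P only — an autapomorphy, so it tells us nothing about relationships among taxa.
III: derived state 'present' in F, P, and Z only — synapomorphy for {F, P, Z}.
Only A, F, P, and Z show the derived state 'present' for IV, supporting them as a clade.
All ingroup taxa share the derived state 'present' for V; it defines the ingroup but does not resolve relationships within it.
Only F and Z show the derived state 'present' for VI, supporting them as a clade.
Most parsimonious ingroup topology: (((P,(F,Z)),A),J).
Changes per character on this tree: I: 1; II: 1; III: 1; IV: 1; V: 1; VI: 1.
Total = 6.

6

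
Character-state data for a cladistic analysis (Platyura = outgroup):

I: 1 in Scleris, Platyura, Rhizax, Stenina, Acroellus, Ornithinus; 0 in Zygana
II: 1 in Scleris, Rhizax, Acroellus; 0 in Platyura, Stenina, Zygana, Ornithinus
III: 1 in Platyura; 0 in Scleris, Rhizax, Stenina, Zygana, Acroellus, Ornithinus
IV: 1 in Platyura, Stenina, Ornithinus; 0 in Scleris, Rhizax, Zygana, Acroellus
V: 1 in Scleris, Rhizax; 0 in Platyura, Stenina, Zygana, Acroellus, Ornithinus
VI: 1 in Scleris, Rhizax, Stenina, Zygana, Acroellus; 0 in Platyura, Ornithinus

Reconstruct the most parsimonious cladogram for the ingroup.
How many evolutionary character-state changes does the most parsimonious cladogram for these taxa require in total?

6

Character polarity is set by the outgroup: the derived state is whichever differs from the outgroup's state, so for I, III, IV the derived state is '0', and for the remaining characters it is '1'.
I: derived state '0' in Zygana only — an autapomorphy, so it tells us nothing about relationships among taxa.
II (derived state '1') is shared by Acroellus, Rhizax, and Scleris — a synapomorphy uniting that clade.
All ingroup taxa share the derived state '0' for III; it defines the ingroup but does not resolve relationships within it.
IV: derived state '0' in Acroellus, Rhizax, Scleris, and Zygana only — synapomorphy for {Acroellus, Rhizax, Scleris, Zygana}.
Only Rhizax and Scleris show the derived state '1' for V, supporting them as a clade.
VI: derived state '1' in Acroellus, Rhizax, Scleris, Stenina, and Zygana only — synapomorphy for {Acroellus, Rhizax, Scleris, Stenina, Zygana}.
Most parsimonious ingroup topology: (((((Scleris,Rhizax),Acroellus),Zygana),Stenina),Ornithinus).
Changes per character on this tree: I: 1; II: 1; III: 1; IV: 1; V: 1; VI: 1.
Total = 6.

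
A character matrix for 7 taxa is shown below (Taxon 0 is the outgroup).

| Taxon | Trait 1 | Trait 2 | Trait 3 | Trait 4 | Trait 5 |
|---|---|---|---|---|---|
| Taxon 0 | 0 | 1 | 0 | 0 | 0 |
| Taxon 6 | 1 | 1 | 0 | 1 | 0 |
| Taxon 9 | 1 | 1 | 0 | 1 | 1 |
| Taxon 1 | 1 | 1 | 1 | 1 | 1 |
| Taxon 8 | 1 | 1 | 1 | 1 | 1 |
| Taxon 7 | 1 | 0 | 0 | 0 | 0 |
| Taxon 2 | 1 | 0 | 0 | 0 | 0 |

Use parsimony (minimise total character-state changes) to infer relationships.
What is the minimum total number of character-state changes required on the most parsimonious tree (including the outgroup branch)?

Character polarity is set by the outgroup: the derived state is whichever differs from the outgroup's state, so for Trait 2 the derived state is '0', and for the remaining characters it is '1'.
Trait 1 (derived state '1') is shared by all ingroup taxa — unites the whole ingroup.
Trait 2: derived state '0' in Taxon 2 and Taxon 7 only — synapomorphy for {Taxon 2, Taxon 7}.
Only Taxon 1 and Taxon 8 show the derived state '1' for Trait 3, supporting them as a clade.
Only Taxon 1, Taxon 6, Taxon 8, and Taxon 9 show the derived state '1' for Trait 4, supporting them as a clade.
Trait 5: derived state '1' in Taxon 1, Taxon 8, and Taxon 9 only — synapomorphy for {Taxon 1, Taxon 8, Taxon 9}.
Most parsimonious ingroup topology: ((Taxon 6,(Taxon 9,(Taxon 1,Taxon 8))),(Taxon 7,Taxon 2)).
Changes per character on this tree: Trait 1: 1; Trait 2: 1; Trait 3: 1; Trait 4: 1; Trait 5: 1.
Total = 5.

5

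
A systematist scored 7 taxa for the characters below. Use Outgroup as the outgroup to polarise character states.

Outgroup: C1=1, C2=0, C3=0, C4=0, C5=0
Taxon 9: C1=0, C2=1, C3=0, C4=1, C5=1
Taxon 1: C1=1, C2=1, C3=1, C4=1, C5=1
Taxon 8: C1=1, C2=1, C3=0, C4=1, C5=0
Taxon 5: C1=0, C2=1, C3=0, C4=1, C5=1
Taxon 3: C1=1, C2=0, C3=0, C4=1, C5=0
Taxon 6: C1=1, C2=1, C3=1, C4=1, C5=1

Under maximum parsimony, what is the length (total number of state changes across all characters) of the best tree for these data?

5

Character polarity is set by the outgroup: the derived state is whichever differs from the outgroup's state, so for C1 the derived state is '0', and for the remaining characters it is '1'.
C1: derived state '0' in Taxon 5 and Taxon 9 only — synapomorphy for {Taxon 5, Taxon 9}.
C2 (derived state '1') is shared by Taxon 1, Taxon 5, Taxon 6, Taxon 8, and Taxon 9 — a synapomorphy uniting that clade.
C3: derived state '1' in Taxon 1 and Taxon 6 only — synapomorphy for {Taxon 1, Taxon 6}.
C4 (derived state '1') is shared by all ingroup taxa — unites the whole ingroup.
C5: derived state '1' in Taxon 1, Taxon 5, Taxon 6, and Taxon 9 only — synapomorphy for {Taxon 1, Taxon 5, Taxon 6, Taxon 9}.
Most parsimonious ingroup topology: ((((Taxon 9,Taxon 5),(Taxon 1,Taxon 6)),Taxon 8),Taxon 3).
Changes per character on this tree: C1: 1; C2: 1; C3: 1; C4: 1; C5: 1.
Total = 5.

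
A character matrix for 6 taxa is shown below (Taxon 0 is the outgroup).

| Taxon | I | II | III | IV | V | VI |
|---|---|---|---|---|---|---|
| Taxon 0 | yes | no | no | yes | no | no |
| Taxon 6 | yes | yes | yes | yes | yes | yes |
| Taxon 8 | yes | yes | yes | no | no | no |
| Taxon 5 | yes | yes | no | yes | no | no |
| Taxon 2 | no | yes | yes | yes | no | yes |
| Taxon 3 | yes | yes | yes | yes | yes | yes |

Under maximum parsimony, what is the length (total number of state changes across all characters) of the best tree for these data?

6

Character polarity is set by the outgroup: the derived state is whichever differs from the outgroup's state, so for I, IV the derived state is 'no', and for the remaining characters it is 'yes'.
I: derived state 'no' in Taxon 2 only — an autapomorphy, so it tells us nothing about relationships among taxa.
II (derived state 'yes') is shared by all ingroup taxa — unites the whole ingroup.
III (derived state 'yes') is shared by Taxon 2, Taxon 3, Taxon 6, and Taxon 8 — a synapomorphy uniting that clade.
IV (derived state 'no') is unique to Taxon 8 (autapomorphy; uninformative for grouping).
V: derived state 'yes' in Taxon 3 and Taxon 6 only — synapomorphy for {Taxon 3, Taxon 6}.
Only Taxon 2, Taxon 3, and Taxon 6 show the derived state 'yes' for VI, supporting them as a clade.
Most parsimonious ingroup topology: ((((Taxon 6,Taxon 3),Taxon 2),Taxon 8),Taxon 5).
Changes per character on this tree: I: 1; II: 1; III: 1; IV: 1; V: 1; VI: 1.
Total = 6.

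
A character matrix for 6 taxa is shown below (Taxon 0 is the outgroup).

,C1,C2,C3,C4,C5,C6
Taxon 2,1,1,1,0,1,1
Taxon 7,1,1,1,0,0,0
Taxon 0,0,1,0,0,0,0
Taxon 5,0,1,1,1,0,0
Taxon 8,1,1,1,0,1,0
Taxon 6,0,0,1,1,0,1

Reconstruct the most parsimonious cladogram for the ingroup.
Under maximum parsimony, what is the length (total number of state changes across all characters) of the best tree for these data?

7

Character polarity is set by the outgroup: the derived state is whichever differs from the outgroup's state, so for C2 the derived state is '0', and for the remaining characters it is '1'.
Only Taxon 2, Taxon 7, and Taxon 8 show the derived state '1' for C1, supporting them as a clade.
C2: derived state '0' in Taxon 6 only — an autapomorphy, so it tells us nothing about relationships among taxa.
C3 (derived state '1') is shared by all ingroup taxa — unites the whole ingroup.
C4 (derived state '1') is shared by Taxon 5 and Taxon 6 — a synapomorphy uniting that clade.
Only Taxon 2 and Taxon 8 show the derived state '1' for C5, supporting them as a clade.
C6 (state '1') occurs in Taxon 2 and Taxon 6 but conflicts with the nesting implied by the other characters — most parsimoniously interpreted as homoplasy.
Most parsimonious ingroup topology: (((Taxon 2,Taxon 8),Taxon 7),(Taxon 5,Taxon 6)).
Changes per character on this tree: C1: 1; C2: 1; C3: 1; C4: 1; C5: 1; C6: 2.
Total = 7.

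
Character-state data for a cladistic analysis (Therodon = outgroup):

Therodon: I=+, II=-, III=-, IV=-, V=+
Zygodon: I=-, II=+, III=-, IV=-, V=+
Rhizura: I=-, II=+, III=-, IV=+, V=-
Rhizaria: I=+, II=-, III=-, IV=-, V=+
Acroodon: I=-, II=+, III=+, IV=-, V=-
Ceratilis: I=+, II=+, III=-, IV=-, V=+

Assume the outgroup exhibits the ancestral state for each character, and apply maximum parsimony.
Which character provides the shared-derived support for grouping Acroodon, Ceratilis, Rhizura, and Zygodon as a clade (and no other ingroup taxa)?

Character polarity is set by the outgroup: the derived state is whichever differs from the outgroup's state, so for I, V the derived state is '-', and for the remaining characters it is '+'.
Only Acroodon, Rhizura, and Zygodon show the derived state '-' for I, supporting them as a clade.
II: derived state '+' in Acroodon, Ceratilis, Rhizura, and Zygodon only — synapomorphy for {Acroodon, Ceratilis, Rhizura, Zygodon}.
III: derived state '+' in Acroodon only — an autapomorphy, so it tells us nothing about relationships among taxa.
IV: derived state '+' in Rhizura only — an autapomorphy, so it tells us nothing about relationships among taxa.
V: derived state '-' in Acroodon and Rhizura only — synapomorphy for {Acroodon, Rhizura}.
Most parsimonious ingroup topology: (((Zygodon,(Rhizura,Acroodon)),Ceratilis),Rhizaria).
The clade {Acroodon, Ceratilis, Rhizura, Zygodon} is supported by II: its derived state '+' occurs in exactly those taxa and in no other taxon (including the outgroup).

II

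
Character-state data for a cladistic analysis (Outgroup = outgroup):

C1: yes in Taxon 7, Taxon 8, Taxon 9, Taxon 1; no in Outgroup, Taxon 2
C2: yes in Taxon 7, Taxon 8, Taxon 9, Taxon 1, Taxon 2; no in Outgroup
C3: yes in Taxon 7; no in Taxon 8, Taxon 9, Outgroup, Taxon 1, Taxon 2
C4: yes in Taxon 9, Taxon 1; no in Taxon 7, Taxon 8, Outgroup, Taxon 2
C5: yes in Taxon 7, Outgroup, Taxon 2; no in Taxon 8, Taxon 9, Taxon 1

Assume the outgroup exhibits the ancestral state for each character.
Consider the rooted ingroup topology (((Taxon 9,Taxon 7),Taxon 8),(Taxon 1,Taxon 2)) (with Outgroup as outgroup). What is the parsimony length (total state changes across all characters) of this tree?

Map each character onto (((Taxon 9,Taxon 7),Taxon 8),(Taxon 1,Taxon 2)) (rooted by Outgroup) and count the minimum state changes it requires (Fitch parsimony):
C1: 2; C2: 1; C3: 1; C4: 2; C5: 3.
Total tree length = 9.

9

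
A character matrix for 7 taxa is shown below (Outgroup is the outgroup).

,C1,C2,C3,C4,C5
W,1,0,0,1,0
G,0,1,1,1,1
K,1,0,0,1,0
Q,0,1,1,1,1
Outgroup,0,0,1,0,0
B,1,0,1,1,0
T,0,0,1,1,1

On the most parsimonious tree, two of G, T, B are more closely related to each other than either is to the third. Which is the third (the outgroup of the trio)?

Character polarity is set by the outgroup: the derived state is whichever differs from the outgroup's state, so for C3 the derived state is '0', and for the remaining characters it is '1'.
Only B, K, and W show the derived state '1' for C1, supporting them as a clade.
C2: derived state '1' in G and Q only — synapomorphy for {G, Q}.
Only K and W show the derived state '0' for C3, supporting them as a clade.
C4 (derived state '1') is shared by all ingroup taxa — unites the whole ingroup.
C5 (derived state '1') is shared by G, Q, and T — a synapomorphy uniting that clade.
Most parsimonious ingroup topology: (((Q,G),T),(B,(W,K))).
G and T share a more recent common ancestor with each other than either does with B, so B is the least closely related of the three.

B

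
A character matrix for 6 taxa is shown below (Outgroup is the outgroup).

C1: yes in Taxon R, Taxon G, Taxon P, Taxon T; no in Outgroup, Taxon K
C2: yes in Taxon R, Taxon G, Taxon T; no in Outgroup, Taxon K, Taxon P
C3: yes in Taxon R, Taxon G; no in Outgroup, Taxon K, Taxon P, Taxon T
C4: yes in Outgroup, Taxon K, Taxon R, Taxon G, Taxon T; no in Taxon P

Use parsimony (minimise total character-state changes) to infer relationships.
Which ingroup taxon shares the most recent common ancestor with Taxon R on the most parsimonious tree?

Taxon G

Character polarity is set by the outgroup: the derived state is whichever differs from the outgroup's state, so for C4 the derived state is 'no', and for the remaining characters it is 'yes'.
Only Taxon G, Taxon P, Taxon R, and Taxon T show the derived state 'yes' for C1, supporting them as a clade.
C2 (derived state 'yes') is shared by Taxon G, Taxon R, and Taxon T — a synapomorphy uniting that clade.
Only Taxon G and Taxon R show the derived state 'yes' for C3, supporting them as a clade.
C4 (derived state 'no') is unique to Taxon P (autapomorphy; uninformative for grouping).
Most parsimonious ingroup topology: (Taxon K,(((Taxon R,Taxon G),Taxon T),Taxon P)).
Taxon R and Taxon G form a cherry on this tree, so they are sister taxa.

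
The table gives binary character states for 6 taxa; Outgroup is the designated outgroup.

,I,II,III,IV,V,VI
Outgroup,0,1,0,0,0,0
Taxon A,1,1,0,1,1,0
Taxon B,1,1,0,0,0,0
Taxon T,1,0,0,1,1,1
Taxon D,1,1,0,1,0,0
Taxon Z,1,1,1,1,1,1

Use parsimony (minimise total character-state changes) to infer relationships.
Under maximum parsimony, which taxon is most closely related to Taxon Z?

Character polarity is set by the outgroup: the derived state is whichever differs from the outgroup's state, so for II the derived state is '0', and for the remaining characters it is '1'.
I (derived state '1') is shared by all ingroup taxa — unites the whole ingroup.
II (derived state '0') is unique to Taxon T (autapomorphy; uninformative for grouping).
III (derived state '1') is unique to Taxon Z (autapomorphy; uninformative for grouping).
IV (derived state '1') is shared by Taxon A, Taxon D, Taxon T, and Taxon Z — a synapomorphy uniting that clade.
Only Taxon A, Taxon T, and Taxon Z show the derived state '1' for V, supporting them as a clade.
Only Taxon T and Taxon Z show the derived state '1' for VI, supporting them as a clade.
Most parsimonious ingroup topology: (((Taxon A,(Taxon T,Taxon Z)),Taxon D),Taxon B).
Taxon Z and Taxon T form a cherry on this tree, so they are sister taxa.

Taxon T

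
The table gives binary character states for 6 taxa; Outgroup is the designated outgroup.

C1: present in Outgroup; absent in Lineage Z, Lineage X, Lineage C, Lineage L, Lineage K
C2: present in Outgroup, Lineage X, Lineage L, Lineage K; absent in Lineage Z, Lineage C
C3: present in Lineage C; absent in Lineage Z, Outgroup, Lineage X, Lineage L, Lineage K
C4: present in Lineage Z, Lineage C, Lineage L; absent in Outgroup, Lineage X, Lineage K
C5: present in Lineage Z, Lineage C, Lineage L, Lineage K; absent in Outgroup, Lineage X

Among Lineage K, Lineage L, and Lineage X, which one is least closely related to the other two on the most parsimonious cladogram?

Lineage X

Character polarity is set by the outgroup: the derived state is whichever differs from the outgroup's state, so for C1, C2 the derived state is 'absent', and for the remaining characters it is 'present'.
C1 (derived state 'absent') is shared by all ingroup taxa — unites the whole ingroup.
C2 (derived state 'absent') is shared by Lineage C and Lineage Z — a synapomorphy uniting that clade.
C3: derived state 'present' in Lineage C only — an autapomorphy, so it tells us nothing about relationships among taxa.
C4 (derived state 'present') is shared by Lineage C, Lineage L, and Lineage Z — a synapomorphy uniting that clade.
C5 (derived state 'present') is shared by Lineage C, Lineage K, Lineage L, and Lineage Z — a synapomorphy uniting that clade.
Most parsimonious ingroup topology: ((((Lineage C,Lineage Z),Lineage L),Lineage K),Lineage X).
Lineage K and Lineage L share a more recent common ancestor with each other than either does with Lineage X, so Lineage X is the least closely related of the three.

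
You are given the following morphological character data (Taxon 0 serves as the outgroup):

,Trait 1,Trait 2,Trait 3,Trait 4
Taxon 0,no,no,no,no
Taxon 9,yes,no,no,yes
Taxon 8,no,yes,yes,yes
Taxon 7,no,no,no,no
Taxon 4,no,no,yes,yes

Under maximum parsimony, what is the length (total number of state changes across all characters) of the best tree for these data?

4

The outgroup has state 'no' for every character, so 'yes' is the derived state throughout.
Trait 1: derived state 'yes' in Taxon 9 only — an autapomorphy, so it tells us nothing about relationships among taxa.
Trait 2 (derived state 'yes') is unique to Taxon 8 (autapomorphy; uninformative for grouping).
Trait 3: derived state 'yes' in Taxon 4 and Taxon 8 only — synapomorphy for {Taxon 4, Taxon 8}.
Trait 4: derived state 'yes' in Taxon 4, Taxon 8, and Taxon 9 only — synapomorphy for {Taxon 4, Taxon 8, Taxon 9}.
Most parsimonious ingroup topology: ((Taxon 9,(Taxon 8,Taxon 4)),Taxon 7).
Changes per character on this tree: Trait 1: 1; Trait 2: 1; Trait 3: 1; Trait 4: 1.
Total = 4.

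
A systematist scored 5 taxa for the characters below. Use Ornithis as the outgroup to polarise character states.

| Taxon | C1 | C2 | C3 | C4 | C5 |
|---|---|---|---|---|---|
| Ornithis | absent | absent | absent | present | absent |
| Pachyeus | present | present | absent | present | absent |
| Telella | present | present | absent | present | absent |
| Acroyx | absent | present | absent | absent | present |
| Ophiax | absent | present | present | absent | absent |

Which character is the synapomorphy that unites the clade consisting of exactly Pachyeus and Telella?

Character polarity is set by the outgroup: the derived state is whichever differs from the outgroup's state, so for C4 the derived state is 'absent', and for the remaining characters it is 'present'.
C1: derived state 'present' in Pachyeus and Telella only — synapomorphy for {Pachyeus, Telella}.
All ingroup taxa share the derived state 'present' for C2; it defines the ingroup but does not resolve relationships within it.
C3: derived state 'present' in Ophiax only — an autapomorphy, so it tells us nothing about relationships among taxa.
Only Acroyx and Ophiax show the derived state 'absent' for C4, supporting them as a clade.
C5 (derived state 'present') is unique to Acroyx (autapomorphy; uninformative for grouping).
Most parsimonious ingroup topology: ((Pachyeus,Telella),(Acroyx,Ophiax)).
The clade {Pachyeus, Telella} is supported by C1: its derived state 'present' occurs in exactly those taxa and in no other taxon (including the outgroup).

C1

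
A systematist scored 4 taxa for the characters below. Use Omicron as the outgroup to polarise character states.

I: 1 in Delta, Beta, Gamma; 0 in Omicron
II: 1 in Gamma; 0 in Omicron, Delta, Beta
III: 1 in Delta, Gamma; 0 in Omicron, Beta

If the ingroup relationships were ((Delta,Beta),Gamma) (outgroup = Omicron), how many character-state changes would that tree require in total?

4

Map each character onto ((Delta,Beta),Gamma) (rooted by Omicron) and count the minimum state changes it requires (Fitch parsimony):
I: 1; II: 1; III: 2.
Total tree length = 4.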